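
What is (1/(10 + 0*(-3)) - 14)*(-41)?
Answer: 5699/10 ≈ 569.90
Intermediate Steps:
(1/(10 + 0*(-3)) - 14)*(-41) = (1/(10 + 0) - 14)*(-41) = (1/10 - 14)*(-41) = (⅒ - 14)*(-41) = -139/10*(-41) = 5699/10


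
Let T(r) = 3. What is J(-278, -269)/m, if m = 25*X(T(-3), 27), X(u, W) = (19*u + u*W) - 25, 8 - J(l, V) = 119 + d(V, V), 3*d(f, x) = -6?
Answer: -109/2825 ≈ -0.038584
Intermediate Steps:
d(f, x) = -2 (d(f, x) = (1/3)*(-6) = -2)
J(l, V) = -109 (J(l, V) = 8 - (119 - 2) = 8 - 1*117 = 8 - 117 = -109)
X(u, W) = -25 + 19*u + W*u (X(u, W) = (19*u + W*u) - 25 = -25 + 19*u + W*u)
m = 2825 (m = 25*(-25 + 19*3 + 27*3) = 25*(-25 + 57 + 81) = 25*113 = 2825)
J(-278, -269)/m = -109/2825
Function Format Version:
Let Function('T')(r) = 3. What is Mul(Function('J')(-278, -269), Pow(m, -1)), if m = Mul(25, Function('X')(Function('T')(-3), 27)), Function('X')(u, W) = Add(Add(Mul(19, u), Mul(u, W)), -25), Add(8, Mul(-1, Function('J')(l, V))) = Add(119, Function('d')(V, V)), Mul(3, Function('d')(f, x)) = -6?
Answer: Rational(-109, 2825) ≈ -0.038584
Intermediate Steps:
Function('d')(f, x) = -2 (Function('d')(f, x) = Mul(Rational(1, 3), -6) = -2)
Function('J')(l, V) = -109 (Function('J')(l, V) = Add(8, Mul(-1, Add(119, -2))) = Add(8, Mul(-1, 117)) = Add(8, -117) = -109)
Function('X')(u, W) = Add(-25, Mul(19, u), Mul(W, u)) (Function('X')(u, W) = Add(Add(Mul(19, u), Mul(W, u)), -25) = Add(-25, Mul(19, u), Mul(W, u)))
m = 2825 (m = Mul(25, Add(-25, Mul(19, 3), Mul(27, 3))) = Mul(25, Add(-25, 57, 81)) = Mul(25, 113) = 2825)
Mul(Function('J')(-278, -269), Pow(m, -1)) = Mul(-109, Pow(2825, -1)) = Mul(-109, Rational(1, 2825)) = Rational(-109, 2825)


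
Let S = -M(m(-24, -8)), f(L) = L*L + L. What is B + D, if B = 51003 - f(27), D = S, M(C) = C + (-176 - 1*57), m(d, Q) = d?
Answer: 50504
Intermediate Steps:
M(C) = -233 + C (M(C) = C + (-176 - 57) = C - 233 = -233 + C)
f(L) = L + L² (f(L) = L² + L = L + L²)
S = 257 (S = -(-233 - 24) = -1*(-257) = 257)
D = 257
B = 50247 (B = 51003 - 27*(1 + 27) = 51003 - 27*28 = 51003 - 1*756 = 51003 - 756 = 50247)
B + D = 50247 + 257 = 50504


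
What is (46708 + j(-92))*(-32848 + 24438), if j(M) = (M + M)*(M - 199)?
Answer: -843119320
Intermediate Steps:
j(M) = 2*M*(-199 + M) (j(M) = (2*M)*(-199 + M) = 2*M*(-199 + M))
(46708 + j(-92))*(-32848 + 24438) = (46708 + 2*(-92)*(-199 - 92))*(-32848 + 24438) = (46708 + 2*(-92)*(-291))*(-8410) = (46708 + 53544)*(-8410) = 100252*(-8410) = -843119320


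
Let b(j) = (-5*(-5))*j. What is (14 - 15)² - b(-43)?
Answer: 1076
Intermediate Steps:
b(j) = 25*j
(14 - 15)² - b(-43) = (14 - 15)² - 25*(-43) = (-1)² - 1*(-1075) = 1 + 1075 = 1076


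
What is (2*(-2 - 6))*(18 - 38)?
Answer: 320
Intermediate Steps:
(2*(-2 - 6))*(18 - 38) = (2*(-8))*(-20) = -16*(-20) = 320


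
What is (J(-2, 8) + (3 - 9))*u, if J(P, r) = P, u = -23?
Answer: 184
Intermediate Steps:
(J(-2, 8) + (3 - 9))*u = (-2 + (3 - 9))*(-23) = (-2 - 6)*(-23) = -8*(-23) = 184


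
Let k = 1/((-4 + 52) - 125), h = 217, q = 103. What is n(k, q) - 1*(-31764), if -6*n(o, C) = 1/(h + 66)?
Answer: 53935271/1698 ≈ 31764.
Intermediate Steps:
k = -1/77 (k = 1/(48 - 125) = 1/(-77) = -1/77 ≈ -0.012987)
n(o, C) = -1/1698 (n(o, C) = -1/(6*(217 + 66)) = -1/6/283 = -1/6*1/283 = -1/1698)
n(k, q) - 1*(-31764) = -1/1698 - 1*(-31764) = -1/1698 + 31764 = 53935271/1698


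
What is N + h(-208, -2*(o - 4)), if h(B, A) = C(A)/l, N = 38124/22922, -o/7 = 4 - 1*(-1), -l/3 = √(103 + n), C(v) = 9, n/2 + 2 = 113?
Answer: 19062/11461 - 3*√13/65 ≈ 1.4968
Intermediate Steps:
n = 222 (n = -4 + 2*113 = -4 + 226 = 222)
l = -15*√13 (l = -3*√(103 + 222) = -15*√13 ≈ -54.083)
o = -35 (o = -7*(4 - 1*(-1)) = -7*(4 + 1) = -7*5 = -35)
N = 19062/11461 (N = 38124*(1/22922) = 19062/11461 ≈ 1.6632)
h(B, A) = -3*√13/65 (h(B, A) = 9/((-15*√13)) = 9*(-√13/195) = -3*√13/65)
N + h(-208, -2*(o - 4)) = 19062/11461 - 3*√13/65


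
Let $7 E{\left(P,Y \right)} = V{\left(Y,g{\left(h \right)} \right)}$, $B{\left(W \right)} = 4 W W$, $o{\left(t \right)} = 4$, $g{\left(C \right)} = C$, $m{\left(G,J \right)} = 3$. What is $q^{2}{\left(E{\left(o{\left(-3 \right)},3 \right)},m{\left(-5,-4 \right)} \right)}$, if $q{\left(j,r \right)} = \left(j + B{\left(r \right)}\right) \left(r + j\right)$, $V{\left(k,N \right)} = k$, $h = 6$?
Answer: $\frac{37454400}{2401} \approx 15600.0$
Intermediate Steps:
$B{\left(W \right)} = 4 W^{2}$
$E{\left(P,Y \right)} = \frac{Y}{7}$
$q{\left(j,r \right)} = \left(j + r\right) \left(j + 4 r^{2}\right)$ ($q{\left(j,r \right)} = \left(j + 4 r^{2}\right) \left(r + j\right) = \left(j + 4 r^{2}\right) \left(j + r\right) = \left(j + r\right) \left(j + 4 r^{2}\right)$)
$q^{2}{\left(E{\left(o{\left(-3 \right)},3 \right)},m{\left(-5,-4 \right)} \right)} = \left(\left(\frac{1}{7} \cdot 3\right)^{2} + 4 \cdot 3^{3} + \frac{1}{7} \cdot 3 \cdot 3 + 4 \cdot \frac{1}{7} \cdot 3 \cdot 3^{2}\right)^{2} = \left(\left(\frac{3}{7}\right)^{2} + 4 \cdot 27 + \frac{3}{7} \cdot 3 + 4 \cdot \frac{3}{7} \cdot 9\right)^{2} = \left(\frac{9}{49} + 108 + \frac{9}{7} + \frac{108}{7}\right)^{2} = \left(\frac{6120}{49}\right)^{2} = \frac{37454400}{2401}$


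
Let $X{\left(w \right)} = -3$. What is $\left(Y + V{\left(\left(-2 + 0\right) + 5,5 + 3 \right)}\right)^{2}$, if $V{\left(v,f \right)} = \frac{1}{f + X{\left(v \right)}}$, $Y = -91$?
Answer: $\frac{206116}{25} \approx 8244.6$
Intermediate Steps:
$V{\left(v,f \right)} = \frac{1}{-3 + f}$ ($V{\left(v,f \right)} = \frac{1}{f - 3} = \frac{1}{-3 + f}$)
$\left(Y + V{\left(\left(-2 + 0\right) + 5,5 + 3 \right)}\right)^{2} = \left(-91 + \frac{1}{-3 + \left(5 + 3\right)}\right)^{2} = \left(-91 + \frac{1}{-3 + 8}\right)^{2} = \left(-91 + \frac{1}{5}\right)^{2} = \left(- \frac{454}{5}\right)^{2} = \frac{206116}{25}$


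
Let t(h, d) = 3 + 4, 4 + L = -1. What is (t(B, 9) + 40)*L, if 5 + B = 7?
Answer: -235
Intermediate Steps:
B = 2 (B = -5 + 7 = 2)
L = -5 (L = -4 - 1 = -5)
t(h, d) = 7
(t(B, 9) + 40)*L = (7 + 40)*(-5) = 47*(-5) = -235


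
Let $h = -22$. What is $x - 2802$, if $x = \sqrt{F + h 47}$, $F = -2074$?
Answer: $-2802 + 2 i \sqrt{777} \approx -2802.0 + 55.749 i$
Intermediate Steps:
$x = 2 i \sqrt{777}$ ($x = \sqrt{-2074 - 1034} = \sqrt{-3108} = 2 i \sqrt{777} \approx 55.749 i$)
$x - 2802 = 2 i \sqrt{777} - 2802 = -2802 + 2 i \sqrt{777}$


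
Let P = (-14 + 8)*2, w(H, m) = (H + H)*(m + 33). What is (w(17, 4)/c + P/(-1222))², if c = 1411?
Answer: 2089586944/2571808369 ≈ 0.81250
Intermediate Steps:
w(H, m) = 2*H*(33 + m) (w(H, m) = (2*H)*(33 + m) = 2*H*(33 + m))
P = -12 (P = -6*2 = -12)
(w(17, 4)/c + P/(-1222))² = ((2*17*(33 + 4))/1411 - 12/(-1222))² = ((2*17*37)*(1/1411) - 12*(-1/1222))² = (1258*(1/1411) + 6/611)² = (74/83 + 6/611)² = (45712/50713)² = 2089586944/2571808369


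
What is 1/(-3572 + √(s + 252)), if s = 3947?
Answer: -188/671315 - √4199/12754985 ≈ -0.00028513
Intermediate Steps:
1/(-3572 + √(s + 252)) = 1/(-3572 + √(3947 + 252)) = 1/(-3572 + √4199)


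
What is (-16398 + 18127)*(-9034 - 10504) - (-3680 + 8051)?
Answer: -33785573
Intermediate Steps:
(-16398 + 18127)*(-9034 - 10504) - (-3680 + 8051) = 1729*(-19538) - 1*4371 = -33781202 - 4371 = -33785573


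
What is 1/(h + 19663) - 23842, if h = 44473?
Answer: -1529130511/64136 ≈ -23842.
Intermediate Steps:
1/(h + 19663) - 23842 = 1/(44473 + 19663) - 23842 = 1/64136 - 23842 = -1529130511/64136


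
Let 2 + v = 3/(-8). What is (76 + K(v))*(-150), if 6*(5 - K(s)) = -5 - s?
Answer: -97725/8 ≈ -12216.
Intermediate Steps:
v = -19/8 (v = -2 + 3/(-8) = -2 + 3*(-⅛) = -2 - 3/8 = -19/8 ≈ -2.3750)
K(s) = 35/6 + s/6 (K(s) = 5 - (-5 - s)/6 = 5 + (⅚ + s/6) = 35/6 + s/6)
(76 + K(v))*(-150) = (76 + (35/6 + (⅙)*(-19/8)))*(-150) = (76 + (35/6 - 19/48))*(-150) = (76 + 87/16)*(-150) = (1303/16)*(-150) = -97725/8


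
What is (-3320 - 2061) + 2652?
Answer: -2729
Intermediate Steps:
(-3320 - 2061) + 2652 = -5381 + 2652 = -2729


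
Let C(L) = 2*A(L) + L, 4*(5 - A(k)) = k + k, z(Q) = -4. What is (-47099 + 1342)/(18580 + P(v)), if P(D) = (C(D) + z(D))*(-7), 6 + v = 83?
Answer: -45757/18538 ≈ -2.4683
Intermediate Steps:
A(k) = 5 - k/2 (A(k) = 5 - (k + k)/4 = 5 - k/2)
v = 77 (v = -6 + 83 = 77)
C(L) = 10 (C(L) = 2*(5 - L/2) + L = (10 - L) + L = 10)
P(D) = -42 (P(D) = (10 - 4)*(-7) = 6*(-7) = -42)
(-47099 + 1342)/(18580 + P(v)) = (-47099 + 1342)/(18580 - 42) = -45757/18538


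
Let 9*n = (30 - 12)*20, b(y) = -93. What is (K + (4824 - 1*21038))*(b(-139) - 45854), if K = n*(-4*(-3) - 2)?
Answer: 726605858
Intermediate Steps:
n = 40 (n = ((30 - 12)*20)/9 = (18*20)/9 = (⅑)*360 = 40)
K = 400 (K = 40*(-4*(-3) - 2) = 40*(12 - 2) = 40*10 = 400)
(K + (4824 - 1*21038))*(b(-139) - 45854) = (400 + (4824 - 1*21038))*(-93 - 45854) = (400 + (4824 - 21038))*(-45947) = (400 - 16214)*(-45947) = -15814*(-45947) = 726605858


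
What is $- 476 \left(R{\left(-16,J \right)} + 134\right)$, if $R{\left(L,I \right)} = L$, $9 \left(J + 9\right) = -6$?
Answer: $-56168$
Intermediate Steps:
$J = - \frac{29}{3}$ ($J = -9 + \frac{1}{9} \left(-6\right) = -9 - \frac{2}{3} = - \frac{29}{3} \approx -9.6667$)
$- 476 \left(R{\left(-16,J \right)} + 134\right) = - 476 \left(-16 + 134\right) = \left(-476\right) 118 = -56168$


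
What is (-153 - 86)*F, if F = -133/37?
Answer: 31787/37 ≈ 859.11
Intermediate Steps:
F = -133/37 (F = -133*1/37 = -133/37 ≈ -3.5946)
(-153 - 86)*F = (-153 - 86)*(-133/37) = -239*(-133/37) = 31787/37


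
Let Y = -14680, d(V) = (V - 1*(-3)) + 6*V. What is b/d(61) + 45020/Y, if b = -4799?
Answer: -1122599/78905 ≈ -14.227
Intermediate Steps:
d(V) = 3 + 7*V (d(V) = (V + 3) + 6*V = (3 + V) + 6*V = 3 + 7*V)
b/d(61) + 45020/Y = -4799/(3 + 7*61) + 45020/(-14680) = -4799/(3 + 427) + 45020*(-1/14680) = -4799/430 - 2251/734 = -1122599/78905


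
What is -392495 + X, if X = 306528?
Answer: -85967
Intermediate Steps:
-392495 + X = -392495 + 306528 = -85967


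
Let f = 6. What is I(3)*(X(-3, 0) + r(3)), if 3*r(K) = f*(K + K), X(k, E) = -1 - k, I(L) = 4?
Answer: 56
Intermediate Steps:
r(K) = 4*K (r(K) = (6*(K + K))/3 = (6*(2*K))/3 = (12*K)/3 = 4*K)
I(3)*(X(-3, 0) + r(3)) = 4*((-1 - 1*(-3)) + 4*3) = 4*((-1 + 3) + 12) = 4*(2 + 12) = 4*14 = 56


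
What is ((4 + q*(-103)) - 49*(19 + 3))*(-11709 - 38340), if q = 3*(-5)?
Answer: -23573079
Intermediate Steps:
q = -15
((4 + q*(-103)) - 49*(19 + 3))*(-11709 - 38340) = ((4 - 15*(-103)) - 49*(19 + 3))*(-11709 - 38340) = ((4 + 1545) - 49*22)*(-50049) = (1549 - 1078)*(-50049) = 471*(-50049) = -23573079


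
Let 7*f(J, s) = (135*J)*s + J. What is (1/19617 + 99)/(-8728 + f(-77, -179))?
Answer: 485521/1260764973 ≈ 0.00038510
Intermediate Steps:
f(J, s) = J/7 + 135*J*s/7 (f(J, s) = ((135*J)*s + J)/7 = (135*J*s + J)/7 = (J + 135*J*s)/7 = J/7 + 135*J*s/7)
(1/19617 + 99)/(-8728 + f(-77, -179)) = (1/19617 + 99)/(-8728 + (⅐)*(-77)*(1 + 135*(-179))) = (1/19617 + 99)/(-8728 + (⅐)*(-77)*(1 - 24165)) = 1942084/(19617*(-8728 + (⅐)*(-77)*(-24164))) = 1942084/(19617*(-8728 + 265804)) = (1942084/19617)/257076 = (1942084/19617)*(1/257076) = 485521/1260764973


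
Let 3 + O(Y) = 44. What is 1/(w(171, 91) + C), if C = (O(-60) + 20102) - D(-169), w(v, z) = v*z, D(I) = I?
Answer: 1/35873 ≈ 2.7876e-5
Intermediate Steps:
O(Y) = 41 (O(Y) = -3 + 44 = 41)
C = 20312 (C = (41 + 20102) - 1*(-169) = 20143 + 169 = 20312)
1/(w(171, 91) + C) = 1/(171*91 + 20312) = 1/(15561 + 20312) = 1/35873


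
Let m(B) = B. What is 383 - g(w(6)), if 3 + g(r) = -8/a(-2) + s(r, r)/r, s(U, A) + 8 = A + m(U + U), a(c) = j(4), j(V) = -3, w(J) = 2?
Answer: 1153/3 ≈ 384.33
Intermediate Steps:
a(c) = -3
s(U, A) = -8 + A + 2*U (s(U, A) = -8 + (A + (U + U)) = -8 + (A + 2*U) = -8 + A + 2*U)
g(r) = -1/3 + (-8 + 3*r)/r (g(r) = -3 + (-8/(-3) + (-8 + r + 2*r)/r) = -3 + (-8*(-1/3) + (-8 + 3*r)/r) = -3 + (8/3 + (-8 + 3*r)/r) = -1/3 + (-8 + 3*r)/r)
383 - g(w(6)) = 383 - (8/3 - 8/2) = 383 - (8/3 - 8*1/2) = 383 - (8/3 - 4) = 383 - 1*(-4/3) = 383 + 4/3 = 1153/3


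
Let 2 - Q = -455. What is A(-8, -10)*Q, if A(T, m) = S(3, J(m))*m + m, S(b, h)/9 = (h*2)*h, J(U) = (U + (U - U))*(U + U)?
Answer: -3290404570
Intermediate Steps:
Q = 457 (Q = 2 - 1*(-455) = 2 + 455 = 457)
J(U) = 2*U² (J(U) = (U + 0)*(2*U) = U*(2*U) = 2*U²)
S(b, h) = 18*h² (S(b, h) = 9*((h*2)*h) = 9*((2*h)*h) = 9*(2*h²) = 18*h²)
A(T, m) = m + 72*m⁵ (A(T, m) = (18*(2*m²)²)*m + m = (18*(4*m⁴))*m + m = (72*m⁴)*m + m = 72*m⁵ + m = m + 72*m⁵)
A(-8, -10)*Q = (-10 + 72*(-10)⁵)*457 = (-10 + 72*(-100000))*457 = (-10 - 7200000)*457 = -7200010*457 = -3290404570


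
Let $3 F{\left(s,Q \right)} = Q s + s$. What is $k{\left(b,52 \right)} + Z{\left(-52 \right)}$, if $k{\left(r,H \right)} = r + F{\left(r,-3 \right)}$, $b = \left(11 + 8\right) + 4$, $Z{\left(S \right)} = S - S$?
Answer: $\frac{23}{3} \approx 7.6667$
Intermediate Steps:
$F{\left(s,Q \right)} = \frac{s}{3} + \frac{Q s}{3}$ ($F{\left(s,Q \right)} = \frac{Q s + s}{3} = \frac{s + Q s}{3} = \frac{s}{3} + \frac{Q s}{3}$)
$Z{\left(S \right)} = 0$
$b = 23$ ($b = 19 + 4 = 23$)
$k{\left(r,H \right)} = \frac{r}{3}$ ($k{\left(r,H \right)} = r + \frac{r \left(1 - 3\right)}{3} = r + \frac{1}{3} r \left(-2\right) = r - \frac{2 r}{3} = \frac{r}{3}$)
$k{\left(b,52 \right)} + Z{\left(-52 \right)} = \frac{1}{3} \cdot 23 + 0 = \frac{23}{3} + 0 = \frac{23}{3}$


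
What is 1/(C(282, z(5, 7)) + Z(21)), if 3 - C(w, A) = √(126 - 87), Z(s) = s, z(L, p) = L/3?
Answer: 8/179 + √39/537 ≈ 0.056322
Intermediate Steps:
z(L, p) = L/3 (z(L, p) = L*(⅓) = L/3)
C(w, A) = 3 - √39 (C(w, A) = 3 - √(126 - 87) = 3 - √39)
1/(C(282, z(5, 7)) + Z(21)) = 1/((3 - √39) + 21) = 1/(24 - √39)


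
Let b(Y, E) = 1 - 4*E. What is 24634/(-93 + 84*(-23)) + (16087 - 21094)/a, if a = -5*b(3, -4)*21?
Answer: -2255501/240975 ≈ -9.3599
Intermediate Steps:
a = -1785 (a = -5*(1 - 4*(-4))*21 = -5*(1 + 16)*21 = -5*17*21 = -85*21 = -1785)
24634/(-93 + 84*(-23)) + (16087 - 21094)/a = 24634/(-93 + 84*(-23)) + (16087 - 21094)/(-1785) = 24634/(-93 - 1932) - 5007*(-1/1785) = 24634/(-2025) + 1669/595 = 24634*(-1/2025) + 1669/595 = -24634/2025 + 1669/595 = -2255501/240975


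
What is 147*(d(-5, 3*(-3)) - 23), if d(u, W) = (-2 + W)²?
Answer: 14406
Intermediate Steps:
147*(d(-5, 3*(-3)) - 23) = 147*((-2 + 3*(-3))² - 23) = 147*((-2 - 9)² - 23) = 147*((-11)² - 23) = 147*(121 - 23) = 147*98 = 14406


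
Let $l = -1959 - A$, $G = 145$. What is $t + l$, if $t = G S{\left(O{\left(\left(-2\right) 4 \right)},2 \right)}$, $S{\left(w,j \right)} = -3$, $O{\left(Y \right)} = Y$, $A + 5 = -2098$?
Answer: $-291$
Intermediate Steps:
$A = -2103$ ($A = -5 - 2098 = -2103$)
$t = -435$ ($t = 145 \left(-3\right) = -435$)
$l = 144$ ($l = -1959 - -2103 = -1959 + 2103 = 144$)
$t + l = -435 + 144 = -291$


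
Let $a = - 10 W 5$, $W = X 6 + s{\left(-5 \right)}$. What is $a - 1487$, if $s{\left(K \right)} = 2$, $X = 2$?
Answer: $-2187$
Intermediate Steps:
$W = 14$ ($W = 2 \cdot 6 + 2 = 12 + 2 = 14$)
$a = -700$ ($a = \left(-10\right) 14 \cdot 5 = \left(-140\right) 5 = -700$)
$a - 1487 = -700 - 1487 = -2187$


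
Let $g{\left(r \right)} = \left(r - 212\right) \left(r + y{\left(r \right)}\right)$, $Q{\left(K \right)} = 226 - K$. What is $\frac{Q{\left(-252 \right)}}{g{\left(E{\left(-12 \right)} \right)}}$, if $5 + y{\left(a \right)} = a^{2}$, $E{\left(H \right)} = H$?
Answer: $- \frac{239}{14224} \approx -0.016803$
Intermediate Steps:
$y{\left(a \right)} = -5 + a^{2}$
$g{\left(r \right)} = \left(-212 + r\right) \left(-5 + r + r^{2}\right)$ ($g{\left(r \right)} = \left(r - 212\right) \left(r + \left(-5 + r^{2}\right)\right) = \left(-212 + r\right) \left(-5 + r + r^{2}\right)$)
$\frac{Q{\left(-252 \right)}}{g{\left(E{\left(-12 \right)} \right)}} = \frac{226 - -252}{1060 + \left(-12\right)^{3} - -2604 - 211 \left(-12\right)^{2}} = \frac{226 + 252}{1060 - 1728 + 2604 - 30384} = \frac{478}{1060 - 1728 + 2604 - 30384} = \frac{478}{-28448} = 478 \left(- \frac{1}{28448}\right) = - \frac{239}{14224}$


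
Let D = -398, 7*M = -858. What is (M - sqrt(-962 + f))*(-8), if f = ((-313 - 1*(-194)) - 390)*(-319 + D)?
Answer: 6864/7 + 8*sqrt(363991) ≈ 5807.1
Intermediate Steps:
M = -858/7 (M = (1/7)*(-858) = -858/7 ≈ -122.57)
f = 364953 (f = ((-313 - 1*(-194)) - 390)*(-319 - 398) = ((-313 + 194) - 390)*(-717) = (-119 - 390)*(-717) = -509*(-717) = 364953)
(M - sqrt(-962 + f))*(-8) = (-858/7 - sqrt(-962 + 364953))*(-8) = (-858/7 - sqrt(363991))*(-8) = 6864/7 + 8*sqrt(363991)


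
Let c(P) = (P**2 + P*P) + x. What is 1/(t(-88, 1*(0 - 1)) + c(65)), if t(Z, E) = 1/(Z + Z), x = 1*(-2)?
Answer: 176/1486847 ≈ 0.00011837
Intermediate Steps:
x = -2
t(Z, E) = 1/(2*Z)
c(P) = -2 + 2*P**2 (c(P) = (P**2 + P*P) - 2 = (P**2 + P**2) - 2 = 2*P**2 - 2 = -2 + 2*P**2)
1/(t(-88, 1*(0 - 1)) + c(65)) = 1/((1/2)/(-88) + (-2 + 2*65**2)) = 1/((1/2)*(-1/88) + (-2 + 2*4225)) = 1/(-1/176 + (-2 + 8450)) = 1/(-1/176 + 8448) = 1/(1486847/176) = 176/1486847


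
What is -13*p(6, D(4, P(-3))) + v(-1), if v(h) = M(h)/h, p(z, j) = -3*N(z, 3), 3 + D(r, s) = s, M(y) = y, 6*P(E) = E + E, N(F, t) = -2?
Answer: -77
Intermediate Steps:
P(E) = E/3 (P(E) = (E + E)/6 = (2*E)/6 = E/3)
D(r, s) = -3 + s
p(z, j) = 6 (p(z, j) = -3*(-2) = 6)
v(h) = 1 (v(h) = h/h = 1)
-13*p(6, D(4, P(-3))) + v(-1) = -13*6 + 1 = -78 + 1 = -77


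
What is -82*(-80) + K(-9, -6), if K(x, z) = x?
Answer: 6551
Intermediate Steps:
-82*(-80) + K(-9, -6) = -82*(-80) - 9 = 6560 - 9 = 6551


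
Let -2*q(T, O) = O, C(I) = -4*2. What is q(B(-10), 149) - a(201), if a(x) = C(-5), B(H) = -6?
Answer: -133/2 ≈ -66.500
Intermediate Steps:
C(I) = -8
q(T, O) = -O/2
a(x) = -8
q(B(-10), 149) - a(201) = -½*149 - 1*(-8) = -149/2 + 8 = -133/2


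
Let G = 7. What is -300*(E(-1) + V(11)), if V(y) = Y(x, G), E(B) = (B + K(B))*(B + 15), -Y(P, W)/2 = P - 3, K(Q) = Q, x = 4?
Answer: 9000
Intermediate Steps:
Y(P, W) = 6 - 2*P (Y(P, W) = -2*(P - 3) = -2*(-3 + P) = 6 - 2*P)
E(B) = 2*B*(15 + B) (E(B) = (B + B)*(B + 15) = (2*B)*(15 + B) = 2*B*(15 + B))
V(y) = -2 (V(y) = 6 - 2*4 = 6 - 8 = -2)
-300*(E(-1) + V(11)) = -300*(2*(-1)*(15 - 1) - 2) = -300*(2*(-1)*14 - 2) = -300*(-28 - 2) = -300*(-30) = 9000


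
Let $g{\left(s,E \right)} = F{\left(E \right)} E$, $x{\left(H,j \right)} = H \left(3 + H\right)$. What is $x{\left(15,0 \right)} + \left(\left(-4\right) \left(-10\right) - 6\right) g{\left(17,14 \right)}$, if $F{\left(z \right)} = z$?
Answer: $6934$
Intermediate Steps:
$g{\left(s,E \right)} = E^{2}$ ($g{\left(s,E \right)} = E E = E^{2}$)
$x{\left(15,0 \right)} + \left(\left(-4\right) \left(-10\right) - 6\right) g{\left(17,14 \right)} = 15 \left(3 + 15\right) + \left(\left(-4\right) \left(-10\right) - 6\right) 14^{2} = 15 \cdot 18 + \left(40 - 6\right) 196 = 270 + 34 \cdot 196 = 270 + 6664 = 6934$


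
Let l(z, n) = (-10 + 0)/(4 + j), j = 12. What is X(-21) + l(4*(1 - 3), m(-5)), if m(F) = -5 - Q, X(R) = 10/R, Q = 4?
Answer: -185/168 ≈ -1.1012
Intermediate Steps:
m(F) = -9 (m(F) = -5 - 1*4 = -5 - 4 = -9)
l(z, n) = -5/8 (l(z, n) = (-10 + 0)/(4 + 12) = -10/16 = -10*1/16 = -5/8)
X(-21) + l(4*(1 - 3), m(-5)) = 10/(-21) - 5/8 = 10*(-1/21) - 5/8 = -10/21 - 5/8 = -185/168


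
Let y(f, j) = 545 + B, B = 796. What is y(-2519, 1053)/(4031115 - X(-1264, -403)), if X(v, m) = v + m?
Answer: 1341/4032782 ≈ 0.00033252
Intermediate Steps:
y(f, j) = 1341 (y(f, j) = 545 + 796 = 1341)
X(v, m) = m + v
y(-2519, 1053)/(4031115 - X(-1264, -403)) = 1341/(4031115 - (-403 - 1264)) = 1341/(4031115 - 1*(-1667)) = 1341/(4031115 + 1667) = 1341/4032782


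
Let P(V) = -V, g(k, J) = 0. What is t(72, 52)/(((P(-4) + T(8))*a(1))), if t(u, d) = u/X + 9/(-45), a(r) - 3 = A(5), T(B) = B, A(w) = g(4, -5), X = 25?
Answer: 67/900 ≈ 0.074444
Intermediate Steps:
A(w) = 0
a(r) = 3 (a(r) = 3 + 0 = 3)
t(u, d) = -1/5 + u/25 (t(u, d) = u/25 + 9/(-45) = u*(1/25) + 9*(-1/45) = u/25 - 1/5 = -1/5 + u/25)
t(72, 52)/(((P(-4) + T(8))*a(1))) = (-1/5 + (1/25)*72)/(((-1*(-4) + 8)*3)) = (-1/5 + 72/25)/(((4 + 8)*3)) = 67/(25*((12*3))) = (67/25)/36 = (67/25)*(1/36) = 67/900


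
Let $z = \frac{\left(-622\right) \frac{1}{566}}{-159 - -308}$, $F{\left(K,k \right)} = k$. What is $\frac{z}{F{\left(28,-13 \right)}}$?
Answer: $\frac{311}{548171} \approx 0.00056734$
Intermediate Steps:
$z = - \frac{311}{42167}$ ($z = \frac{\left(-622\right) \frac{1}{566}}{-159 + 308} = - \frac{311}{283 \cdot 149} = \left(- \frac{311}{283}\right) \frac{1}{149} = - \frac{311}{42167} \approx -0.0073754$)
$\frac{z}{F{\left(28,-13 \right)}} = - \frac{311}{42167 \left(-13\right)} = \left(- \frac{311}{42167}\right) \left(- \frac{1}{13}\right) = \frac{311}{548171}$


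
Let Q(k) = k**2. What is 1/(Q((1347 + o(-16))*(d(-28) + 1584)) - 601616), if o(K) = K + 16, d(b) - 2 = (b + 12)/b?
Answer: 49/223795048008340 ≈ 2.1895e-13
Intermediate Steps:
d(b) = 2 + (12 + b)/b (d(b) = 2 + (b + 12)/b = 2 + (12 + b)/b)
o(K) = 16 + K
1/(Q((1347 + o(-16))*(d(-28) + 1584)) - 601616) = 1/(((1347 + (16 - 16))*((3 + 12/(-28)) + 1584))**2 - 601616) = 1/(((1347 + 0)*((3 + 12*(-1/28)) + 1584))**2 - 601616) = 1/((1347*((3 - 3/7) + 1584))**2 - 601616) = 1/((1347*(18/7 + 1584))**2 - 601616) = 1/((1347*(11106/7))**2 - 601616) = 1/((14959782/7)**2 - 601616) = 1/(223795077487524/49 - 601616) = 1/(223795048008340/49) = 49/223795048008340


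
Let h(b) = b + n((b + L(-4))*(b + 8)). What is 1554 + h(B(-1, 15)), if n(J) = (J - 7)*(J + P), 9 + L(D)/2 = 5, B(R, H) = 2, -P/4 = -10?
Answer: 2896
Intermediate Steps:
P = 40 (P = -4*(-10) = 40)
L(D) = -8 (L(D) = -18 + 2*5 = -18 + 10 = -8)
n(J) = (-7 + J)*(40 + J) (n(J) = (J - 7)*(J + 40) = (-7 + J)*(40 + J))
h(b) = -280 + b + (-8 + b)²*(8 + b)² + 33*(-8 + b)*(8 + b) (h(b) = b + (-280 + ((b - 8)*(b + 8))² + 33*((b - 8)*(b + 8))) = b + (-280 + ((-8 + b)*(8 + b))² + 33*((-8 + b)*(8 + b))) = b + (-280 + (-8 + b)²*(8 + b)² + 33*(-8 + b)*(8 + b)) = -280 + b + (-8 + b)²*(8 + b)² + 33*(-8 + b)*(8 + b))
1554 + h(B(-1, 15)) = 1554 + (1704 + 2 + 2⁴ - 95*2²) = 1554 + (1704 + 2 + 16 - 95*4) = 1554 + (1704 + 2 + 16 - 380) = 1554 + 1342 = 2896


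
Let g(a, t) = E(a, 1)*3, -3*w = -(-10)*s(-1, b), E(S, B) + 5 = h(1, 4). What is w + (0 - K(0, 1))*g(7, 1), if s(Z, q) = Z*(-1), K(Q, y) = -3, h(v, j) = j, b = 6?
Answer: -37/3 ≈ -12.333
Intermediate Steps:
E(S, B) = -1 (E(S, B) = -5 + 4 = -1)
s(Z, q) = -Z
w = -10/3 (w = -(-10)*(-(-1)*(-1))/3 = -(-10)*(-1*1)/3 = -(-10)*(-1)/3 = -1/3*10 = -10/3 ≈ -3.3333)
g(a, t) = -3 (g(a, t) = -1*3 = -3)
w + (0 - K(0, 1))*g(7, 1) = -10/3 + (0 - 1*(-3))*(-3) = -10/3 + (0 + 3)*(-3) = -10/3 + 3*(-3) = -10/3 - 9 = -37/3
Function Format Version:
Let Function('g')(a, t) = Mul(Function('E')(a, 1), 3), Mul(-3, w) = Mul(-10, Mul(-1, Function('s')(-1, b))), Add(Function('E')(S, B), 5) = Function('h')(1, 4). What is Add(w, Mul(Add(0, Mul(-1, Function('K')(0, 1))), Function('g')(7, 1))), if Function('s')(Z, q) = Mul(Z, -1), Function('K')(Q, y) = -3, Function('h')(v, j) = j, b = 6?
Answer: Rational(-37, 3) ≈ -12.333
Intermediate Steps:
Function('E')(S, B) = -1 (Function('E')(S, B) = Add(-5, 4) = -1)
Function('s')(Z, q) = Mul(-1, Z)
w = Rational(-10, 3) (w = Mul(Rational(-1, 3), Mul(-10, Mul(-1, Mul(-1, -1)))) = Mul(Rational(-1, 3), Mul(-10, Mul(-1, 1))) = Mul(Rational(-1, 3), Mul(-10, -1)) = Mul(Rational(-1, 3), 10) = Rational(-10, 3) ≈ -3.3333)
Function('g')(a, t) = -3 (Function('g')(a, t) = Mul(-1, 3) = -3)
Add(w, Mul(Add(0, Mul(-1, Function('K')(0, 1))), Function('g')(7, 1))) = Add(Rational(-10, 3), Mul(Add(0, Mul(-1, -3)), -3)) = Add(Rational(-10, 3), Mul(Add(0, 3), -3)) = Add(Rational(-10, 3), Mul(3, -3)) = Add(Rational(-10, 3), -9) = Rational(-37, 3)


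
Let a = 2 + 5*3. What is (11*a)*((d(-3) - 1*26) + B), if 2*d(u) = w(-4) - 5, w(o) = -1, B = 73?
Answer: 8228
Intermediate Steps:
d(u) = -3 (d(u) = (-1 - 5)/2 = (½)*(-6) = -3)
a = 17 (a = 2 + 15 = 17)
(11*a)*((d(-3) - 1*26) + B) = (11*17)*((-3 - 1*26) + 73) = 187*((-3 - 26) + 73) = 187*(-29 + 73) = 187*44 = 8228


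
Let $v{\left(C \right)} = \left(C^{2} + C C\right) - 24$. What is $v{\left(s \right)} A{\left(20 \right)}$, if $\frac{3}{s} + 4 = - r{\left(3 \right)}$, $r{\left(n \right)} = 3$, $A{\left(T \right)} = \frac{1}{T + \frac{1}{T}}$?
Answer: $- \frac{23160}{19649} \approx -1.1787$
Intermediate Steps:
$s = - \frac{3}{7}$ ($s = \frac{3}{-4 - 3} = \frac{3}{-7} = 3 \left(- \frac{1}{7}\right) = - \frac{3}{7} \approx -0.42857$)
$v{\left(C \right)} = -24 + 2 C^{2}$ ($v{\left(C \right)} = \left(C^{2} + C^{2}\right) - 24 = 2 C^{2} - 24 = -24 + 2 C^{2}$)
$v{\left(s \right)} A{\left(20 \right)} = \left(-24 + 2 \left(- \frac{3}{7}\right)^{2}\right) \frac{20}{1 + 20^{2}} = \left(-24 + 2 \cdot \frac{9}{49}\right) \frac{20}{1 + 400} = \left(-24 + \frac{18}{49}\right) \frac{20}{401} = - \frac{1158 \cdot 20 \cdot \frac{1}{401}}{49} = \left(- \frac{1158}{49}\right) \frac{20}{401} = - \frac{23160}{19649}$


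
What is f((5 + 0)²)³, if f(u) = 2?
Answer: 8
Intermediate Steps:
f((5 + 0)²)³ = 2³ = 8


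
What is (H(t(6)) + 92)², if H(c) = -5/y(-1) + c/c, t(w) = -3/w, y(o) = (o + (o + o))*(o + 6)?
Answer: 78400/9 ≈ 8711.1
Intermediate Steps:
y(o) = 3*o*(6 + o) (y(o) = (o + 2*o)*(6 + o) = (3*o)*(6 + o) = 3*o*(6 + o))
H(c) = 4/3 (H(c) = -5*(-1/(3*(6 - 1))) + c/c = -5/(3*(-1)*5) + 1 = -5/(-15) + 1 = -5*(-1/15) + 1 = ⅓ + 1 = 4/3)
(H(t(6)) + 92)² = (4/3 + 92)² = (280/3)² = 78400/9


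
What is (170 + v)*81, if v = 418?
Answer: 47628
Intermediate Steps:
(170 + v)*81 = (170 + 418)*81 = 588*81 = 47628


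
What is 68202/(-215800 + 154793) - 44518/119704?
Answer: -5439980917/3651390964 ≈ -1.4898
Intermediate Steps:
68202/(-215800 + 154793) - 44518/119704 = 68202/(-61007) - 44518*1/119704 = 68202*(-1/61007) - 22259/59852 = -68202/61007 - 22259/59852 = -5439980917/3651390964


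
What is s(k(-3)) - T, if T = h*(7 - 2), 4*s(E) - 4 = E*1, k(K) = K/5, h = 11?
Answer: -1083/20 ≈ -54.150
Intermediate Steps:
k(K) = K/5 (k(K) = K*(⅕) = K/5)
s(E) = 1 + E/4 (s(E) = 1 + (E*1)/4 = 1 + E/4)
T = 55 (T = 11*(7 - 2) = 11*5 = 55)
s(k(-3)) - T = (1 + ((⅕)*(-3))/4) - 1*55 = (1 + (¼)*(-⅗)) - 55 = (1 - 3/20) - 55 = 17/20 - 55 = -1083/20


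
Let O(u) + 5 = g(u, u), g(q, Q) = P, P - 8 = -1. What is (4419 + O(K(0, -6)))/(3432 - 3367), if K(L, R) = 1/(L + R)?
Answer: 4421/65 ≈ 68.015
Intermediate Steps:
P = 7 (P = 8 - 1 = 7)
g(q, Q) = 7
O(u) = 2 (O(u) = -5 + 7 = 2)
(4419 + O(K(0, -6)))/(3432 - 3367) = (4419 + 2)/(3432 - 3367) = 4421/65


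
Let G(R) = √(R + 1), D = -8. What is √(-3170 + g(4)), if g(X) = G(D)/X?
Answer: √(-12680 + I*√7)/2 ≈ 0.0058739 + 56.303*I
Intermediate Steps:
G(R) = √(1 + R)
g(X) = I*√7/X (g(X) = √(1 - 8)/X = √(-7)/X = (I*√7)/X = I*√7/X)
√(-3170 + g(4)) = √(-3170 + I*√7/4)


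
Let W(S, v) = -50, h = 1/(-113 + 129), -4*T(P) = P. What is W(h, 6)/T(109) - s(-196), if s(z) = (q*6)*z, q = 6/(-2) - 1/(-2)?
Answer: -320260/109 ≈ -2938.2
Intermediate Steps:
q = -5/2 (q = 6*(-½) - 1*(-½) = -3 + ½ = -5/2 ≈ -2.5000)
T(P) = -P/4
h = 1/16 ≈ 0.062500
s(z) = -15*z (s(z) = (-5/2*6)*z = -15*z)
W(h, 6)/T(109) - s(-196) = -50/((-¼*109)) - (-15)*(-196) = -50/(-109/4) - 1*2940 = -50*(-4/109) - 2940 = 200/109 - 2940 = -320260/109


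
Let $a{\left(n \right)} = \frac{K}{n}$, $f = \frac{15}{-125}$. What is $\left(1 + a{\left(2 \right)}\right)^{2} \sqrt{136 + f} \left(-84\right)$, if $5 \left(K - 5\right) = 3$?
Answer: $- \frac{30324 \sqrt{3397}}{125} \approx -14139.0$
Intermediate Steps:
$K = \frac{28}{5}$ ($K = 5 + \frac{1}{5} \cdot 3 = 5 + \frac{3}{5} = \frac{28}{5} \approx 5.6$)
$f = - \frac{3}{25}$ ($f = 15 \left(- \frac{1}{125}\right) = - \frac{3}{25} \approx -0.12$)
$a{\left(n \right)} = \frac{28}{5 n}$
$\left(1 + a{\left(2 \right)}\right)^{2} \sqrt{136 + f} \left(-84\right) = \left(1 + \frac{28}{5 \cdot 2}\right)^{2} \sqrt{136 - \frac{3}{25}} \left(-84\right) = \left(1 + \frac{28}{5} \cdot \frac{1}{2}\right)^{2} \sqrt{\frac{3397}{25}} \left(-84\right) = \left(1 + \frac{14}{5}\right)^{2} \frac{\sqrt{3397}}{5} \left(-84\right) = \left(\frac{19}{5}\right)^{2} \frac{\sqrt{3397}}{5} \left(-84\right) = \frac{361 \frac{\sqrt{3397}}{5}}{25} \left(-84\right) = \frac{361 \sqrt{3397}}{125} \left(-84\right) = - \frac{30324 \sqrt{3397}}{125}$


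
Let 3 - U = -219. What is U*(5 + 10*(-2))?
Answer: -3330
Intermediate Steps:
U = 222 (U = 3 - 1*(-219) = 3 + 219 = 222)
U*(5 + 10*(-2)) = 222*(5 + 10*(-2)) = 222*(5 - 20) = 222*(-15) = -3330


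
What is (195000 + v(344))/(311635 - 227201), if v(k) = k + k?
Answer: 97844/42217 ≈ 2.3176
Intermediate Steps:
v(k) = 2*k
(195000 + v(344))/(311635 - 227201) = (195000 + 2*344)/(311635 - 227201) = (195000 + 688)/84434 = 195688*(1/84434) = 97844/42217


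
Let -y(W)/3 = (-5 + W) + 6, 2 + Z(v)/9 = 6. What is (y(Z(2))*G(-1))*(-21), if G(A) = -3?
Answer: -6993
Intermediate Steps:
Z(v) = 36 (Z(v) = -18 + 9*6 = -18 + 54 = 36)
y(W) = -3 - 3*W (y(W) = -3*((-5 + W) + 6) = -3*(1 + W) = -3 - 3*W)
(y(Z(2))*G(-1))*(-21) = ((-3 - 3*36)*(-3))*(-21) = ((-3 - 108)*(-3))*(-21) = -111*(-3)*(-21) = 333*(-21) = -6993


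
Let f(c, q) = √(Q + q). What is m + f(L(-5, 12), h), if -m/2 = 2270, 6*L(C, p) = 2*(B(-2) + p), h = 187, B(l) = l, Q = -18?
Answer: -4527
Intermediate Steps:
L(C, p) = -⅔ + p/3 (L(C, p) = (2*(-2 + p))/6 = (-4 + 2*p)/6 = -⅔ + p/3)
m = -4540 (m = -2*2270 = -4540)
f(c, q) = √(-18 + q)
m + f(L(-5, 12), h) = -4540 + √(-18 + 187) = -4540 + √169 = -4540 + 13 = -4527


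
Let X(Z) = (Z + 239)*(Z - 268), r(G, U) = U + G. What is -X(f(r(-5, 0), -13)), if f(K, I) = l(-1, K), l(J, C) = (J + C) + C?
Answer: 63612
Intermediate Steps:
r(G, U) = G + U
l(J, C) = J + 2*C (l(J, C) = (C + J) + C = J + 2*C)
f(K, I) = -1 + 2*K
X(Z) = (-268 + Z)*(239 + Z) (X(Z) = (239 + Z)*(-268 + Z) = (-268 + Z)*(239 + Z))
-X(f(r(-5, 0), -13)) = -(-64052 + (-1 + 2*(-5 + 0))² - 29*(-1 + 2*(-5 + 0))) = -(-64052 + (-1 + 2*(-5))² - 29*(-1 + 2*(-5))) = -(-64052 + (-1 - 10)² - 29*(-1 - 10)) = -(-64052 + (-11)² - 29*(-11)) = -(-64052 + 121 + 319) = -1*(-63612) = 63612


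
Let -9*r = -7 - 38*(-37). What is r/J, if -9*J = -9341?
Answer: -1399/9341 ≈ -0.14977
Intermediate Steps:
J = 9341/9 (J = -1/9*(-9341) = 9341/9 ≈ 1037.9)
r = -1399/9 (r = -(-7 - 38*(-37))/9 = -(-7 + 1406)/9 = -1/9*1399 = -1399/9 ≈ -155.44)
r/J = -1399/(9*9341/9) = -1399/9*9/9341 = -1399/9341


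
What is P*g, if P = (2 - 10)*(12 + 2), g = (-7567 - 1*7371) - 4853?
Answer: 2216592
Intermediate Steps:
g = -19791 (g = (-7567 - 7371) - 4853 = -14938 - 4853 = -19791)
P = -112 (P = -8*14 = -112)
P*g = -112*(-19791) = 2216592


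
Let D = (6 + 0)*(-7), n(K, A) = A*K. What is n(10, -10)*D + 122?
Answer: 4322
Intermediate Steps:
D = -42 (D = 6*(-7) = -42)
n(10, -10)*D + 122 = -10*10*(-42) + 122 = -100*(-42) + 122 = 4200 + 122 = 4322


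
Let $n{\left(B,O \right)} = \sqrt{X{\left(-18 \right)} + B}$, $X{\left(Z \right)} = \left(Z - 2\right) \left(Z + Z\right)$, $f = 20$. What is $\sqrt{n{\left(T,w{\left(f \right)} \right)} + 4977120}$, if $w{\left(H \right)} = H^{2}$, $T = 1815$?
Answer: $\sqrt{4977120 + 13 \sqrt{15}} \approx 2231.0$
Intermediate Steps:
$X{\left(Z \right)} = 2 Z \left(-2 + Z\right)$ ($X{\left(Z \right)} = \left(-2 + Z\right) 2 Z = 2 Z \left(-2 + Z\right)$)
$n{\left(B,O \right)} = \sqrt{720 + B}$ ($n{\left(B,O \right)} = \sqrt{2 \left(-18\right) \left(-2 - 18\right) + B} = \sqrt{2 \left(-18\right) \left(-20\right) + B} = \sqrt{720 + B}$)
$\sqrt{n{\left(T,w{\left(f \right)} \right)} + 4977120} = \sqrt{\sqrt{720 + 1815} + 4977120} = \sqrt{\sqrt{2535} + 4977120} = \sqrt{13 \sqrt{15} + 4977120} = \sqrt{4977120 + 13 \sqrt{15}}$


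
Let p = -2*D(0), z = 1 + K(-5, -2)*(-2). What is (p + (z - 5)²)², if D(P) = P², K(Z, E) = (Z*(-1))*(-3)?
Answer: 456976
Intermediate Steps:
K(Z, E) = 3*Z (K(Z, E) = -Z*(-3) = 3*Z)
z = 31 (z = 1 + (3*(-5))*(-2) = 1 - 15*(-2) = 1 + 30 = 31)
p = 0 (p = -2*0² = -2*0 = 0)
(p + (z - 5)²)² = (0 + (31 - 5)²)² = (0 + 26²)² = (0 + 676)² = 676² = 456976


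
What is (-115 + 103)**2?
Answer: 144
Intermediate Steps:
(-115 + 103)**2 = (-12)**2 = 144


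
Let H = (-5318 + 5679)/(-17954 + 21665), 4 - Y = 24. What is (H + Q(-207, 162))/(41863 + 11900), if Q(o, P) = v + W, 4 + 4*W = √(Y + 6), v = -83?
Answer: -311363/199514493 + I*√14/215052 ≈ -0.0015606 + 1.7399e-5*I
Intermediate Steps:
Y = -20 (Y = 4 - 1*24 = 4 - 24 = -20)
H = 361/3711 ≈ 0.097278
W = -1 + I*√14/4 (W = -1 + √(-20 + 6)/4 = -1 + √(-14)/4 = -1 + (I*√14)/4 = -1 + I*√14/4 ≈ -1.0 + 0.93541*I)
Q(o, P) = -84 + I*√14/4 (Q(o, P) = -83 + (-1 + I*√14/4) = -84 + I*√14/4)
(H + Q(-207, 162))/(41863 + 11900) = (361/3711 + (-84 + I*√14/4))/(41863 + 11900) = (-311363/3711 + I*√14/4)/53763 = (-311363/3711 + I*√14/4)*(1/53763) = -311363/199514493 + I*√14/215052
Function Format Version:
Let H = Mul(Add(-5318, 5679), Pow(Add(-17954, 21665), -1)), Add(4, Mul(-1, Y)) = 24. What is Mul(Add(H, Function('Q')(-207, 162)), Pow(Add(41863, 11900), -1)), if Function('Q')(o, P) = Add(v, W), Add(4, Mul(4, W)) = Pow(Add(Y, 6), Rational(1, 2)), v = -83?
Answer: Add(Rational(-311363, 199514493), Mul(Rational(1, 215052), I, Pow(14, Rational(1, 2)))) ≈ Add(-0.0015606, Mul(1.7399e-5, I))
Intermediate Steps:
Y = -20 (Y = Add(4, Mul(-1, 24)) = Add(4, -24) = -20)
H = Rational(361, 3711) (H = Mul(361, Pow(3711, -1)) = Mul(361, Rational(1, 3711)) = Rational(361, 3711) ≈ 0.097278)
W = Add(-1, Mul(Rational(1, 4), I, Pow(14, Rational(1, 2)))) (W = Add(-1, Mul(Rational(1, 4), Pow(Add(-20, 6), Rational(1, 2)))) = Add(-1, Mul(Rational(1, 4), Pow(-14, Rational(1, 2)))) = Add(-1, Mul(Rational(1, 4), Mul(I, Pow(14, Rational(1, 2))))) = Add(-1, Mul(Rational(1, 4), I, Pow(14, Rational(1, 2)))) ≈ Add(-1.0000, Mul(0.93541, I)))
Function('Q')(o, P) = Add(-84, Mul(Rational(1, 4), I, Pow(14, Rational(1, 2)))) (Function('Q')(o, P) = Add(-83, Add(-1, Mul(Rational(1, 4), I, Pow(14, Rational(1, 2))))) = Add(-84, Mul(Rational(1, 4), I, Pow(14, Rational(1, 2)))))
Mul(Add(H, Function('Q')(-207, 162)), Pow(Add(41863, 11900), -1)) = Mul(Add(Rational(361, 3711), Add(-84, Mul(Rational(1, 4), I, Pow(14, Rational(1, 2))))), Pow(Add(41863, 11900), -1)) = Mul(Add(Rational(-311363, 3711), Mul(Rational(1, 4), I, Pow(14, Rational(1, 2)))), Pow(53763, -1)) = Mul(Add(Rational(-311363, 3711), Mul(Rational(1, 4), I, Pow(14, Rational(1, 2)))), Rational(1, 53763)) = Add(Rational(-311363, 199514493), Mul(Rational(1, 215052), I, Pow(14, Rational(1, 2))))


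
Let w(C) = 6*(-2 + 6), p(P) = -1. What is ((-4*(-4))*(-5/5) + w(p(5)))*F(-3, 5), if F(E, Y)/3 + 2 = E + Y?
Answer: 0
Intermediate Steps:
F(E, Y) = -6 + 3*E + 3*Y (F(E, Y) = -6 + 3*(E + Y) = -6 + (3*E + 3*Y) = -6 + 3*E + 3*Y)
w(C) = 24 (w(C) = 6*4 = 24)
((-4*(-4))*(-5/5) + w(p(5)))*F(-3, 5) = ((-4*(-4))*(-5/5) + 24)*(-6 + 3*(-3) + 3*5) = (16*(-5*⅕) + 24)*(-6 - 9 + 15) = (16*(-1) + 24)*0 = (-16 + 24)*0 = 8*0 = 0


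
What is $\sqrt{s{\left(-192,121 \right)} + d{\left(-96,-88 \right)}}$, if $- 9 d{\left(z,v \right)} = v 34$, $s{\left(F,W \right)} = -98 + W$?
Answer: $\frac{\sqrt{3199}}{3} \approx 18.853$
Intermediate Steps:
$d{\left(z,v \right)} = - \frac{34 v}{9}$ ($d{\left(z,v \right)} = - \frac{v 34}{9} = - \frac{34 v}{9}$)
$\sqrt{s{\left(-192,121 \right)} + d{\left(-96,-88 \right)}} = \sqrt{\left(-98 + 121\right) - - \frac{2992}{9}} = \sqrt{23 + \frac{2992}{9}} = \sqrt{\frac{3199}{9}} = \frac{\sqrt{3199}}{3}$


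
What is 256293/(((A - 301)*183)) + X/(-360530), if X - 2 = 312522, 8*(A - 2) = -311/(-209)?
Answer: -10170502259458/1831290322935 ≈ -5.5537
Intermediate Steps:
A = 3655/1672 (A = 2 + (-311/(-209))/8 = 2 + (-311*(-1/209))/8 = 2 + (⅛)*(311/209) = 2 + 311/1672 = 3655/1672 ≈ 2.1860)
X = 312524 (X = 2 + 312522 = 312524)
256293/(((A - 301)*183)) + X/(-360530) = 256293/(((3655/1672 - 301)*183)) + 312524/(-360530) = 256293/((-499617/1672*183)) + 312524*(-1/360530) = 256293/(-91429911/1672) - 156262/180265 = 256293*(-1672/91429911) - 156262/180265 = -47613544/10158879 - 156262/180265 = -10170502259458/1831290322935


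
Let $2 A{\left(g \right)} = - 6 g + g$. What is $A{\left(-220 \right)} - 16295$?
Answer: $-15745$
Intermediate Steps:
$A{\left(g \right)} = - \frac{5 g}{2}$ ($A{\left(g \right)} = \frac{- 6 g + g}{2} = \frac{\left(-5\right) g}{2} = - \frac{5 g}{2}$)
$A{\left(-220 \right)} - 16295 = \left(- \frac{5}{2}\right) \left(-220\right) - 16295 = 550 - 16295 = -15745$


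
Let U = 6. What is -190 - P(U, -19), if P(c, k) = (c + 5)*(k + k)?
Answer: 228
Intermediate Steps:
P(c, k) = 2*k*(5 + c) (P(c, k) = (5 + c)*(2*k) = 2*k*(5 + c))
-190 - P(U, -19) = -190 - 2*(-19)*(5 + 6) = -190 - 2*(-19)*11 = -190 - 1*(-418) = -190 + 418 = 228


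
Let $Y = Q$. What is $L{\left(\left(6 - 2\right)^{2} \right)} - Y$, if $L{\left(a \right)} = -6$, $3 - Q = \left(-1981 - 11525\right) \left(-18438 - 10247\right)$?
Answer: $387419601$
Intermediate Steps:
$Q = -387419607$ ($Q = 3 - \left(-1981 - 11525\right) \left(-18438 - 10247\right) = 3 - \left(-13506\right) \left(-28685\right) = 3 - 387419610 = -387419607$)
$Y = -387419607$
$L{\left(\left(6 - 2\right)^{2} \right)} - Y = -6 - -387419607 = -6 + 387419607 = 387419601$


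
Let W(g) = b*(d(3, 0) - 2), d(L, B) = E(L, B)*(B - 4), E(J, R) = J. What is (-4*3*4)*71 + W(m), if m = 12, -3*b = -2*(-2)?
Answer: -10168/3 ≈ -3389.3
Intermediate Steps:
b = -4/3 (b = -(-2)*(-2)/3 = -⅓*4 = -4/3 ≈ -1.3333)
d(L, B) = L*(-4 + B) (d(L, B) = L*(B - 4) = L*(-4 + B))
W(g) = 56/3 (W(g) = -4*(3*(-4 + 0) - 2)/3 = -4*(3*(-4) - 2)/3 = -4*(-12 - 2)/3 = -4/3*(-14) = 56/3)
(-4*3*4)*71 + W(m) = (-4*3*4)*71 + 56/3 = -12*4*71 + 56/3 = -48*71 + 56/3 = -3408 + 56/3 = -10168/3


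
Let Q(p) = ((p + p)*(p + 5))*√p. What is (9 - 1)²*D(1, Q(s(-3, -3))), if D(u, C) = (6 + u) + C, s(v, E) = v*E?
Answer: 48832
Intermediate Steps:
s(v, E) = E*v
Q(p) = 2*p^(3/2)*(5 + p) (Q(p) = ((2*p)*(5 + p))*√p = (2*p*(5 + p))*√p = 2*p^(3/2)*(5 + p))
D(u, C) = 6 + C + u
(9 - 1)²*D(1, Q(s(-3, -3))) = (9 - 1)²*(6 + 2*(-3*(-3))^(3/2)*(5 - 3*(-3)) + 1) = 8²*(6 + 2*9^(3/2)*(5 + 9) + 1) = 64*(6 + 2*27*14 + 1) = 64*(6 + 756 + 1) = 64*763 = 48832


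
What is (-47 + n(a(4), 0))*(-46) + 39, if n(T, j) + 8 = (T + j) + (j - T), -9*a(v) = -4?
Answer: 2569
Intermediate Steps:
a(v) = 4/9 (a(v) = -⅑*(-4) = 4/9)
n(T, j) = -8 + 2*j (n(T, j) = -8 + ((T + j) + (j - T)) = -8 + 2*j)
(-47 + n(a(4), 0))*(-46) + 39 = (-47 + (-8 + 2*0))*(-46) + 39 = (-47 + (-8 + 0))*(-46) + 39 = (-47 - 8)*(-46) + 39 = -55*(-46) + 39 = 2530 + 39 = 2569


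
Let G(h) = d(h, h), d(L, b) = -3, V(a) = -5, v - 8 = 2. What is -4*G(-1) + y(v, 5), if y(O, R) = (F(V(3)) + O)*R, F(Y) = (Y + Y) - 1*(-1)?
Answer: 17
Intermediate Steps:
v = 10 (v = 8 + 2 = 10)
G(h) = -3
F(Y) = 1 + 2*Y (F(Y) = 2*Y + 1 = 1 + 2*Y)
y(O, R) = R*(-9 + O) (y(O, R) = ((1 + 2*(-5)) + O)*R = ((1 - 10) + O)*R = (-9 + O)*R = R*(-9 + O))
-4*G(-1) + y(v, 5) = -4*(-3) + 5*(-9 + 10) = 12 + 5*1 = 12 + 5 = 17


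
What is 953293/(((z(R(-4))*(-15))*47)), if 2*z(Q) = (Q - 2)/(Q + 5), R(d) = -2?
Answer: 953293/470 ≈ 2028.3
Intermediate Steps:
z(Q) = (-2 + Q)/(2*(5 + Q)) (z(Q) = ((Q - 2)/(Q + 5))/2 = ((-2 + Q)/(5 + Q))/2 = (-2 + Q)/(2*(5 + Q)))
953293/(((z(R(-4))*(-15))*47)) = 953293/(((((-2 - 2)/(2*(5 - 2)))*(-15))*47)) = 953293/(((((½)*(-4)/3)*(-15))*47)) = 953293/(((((½)*(⅓)*(-4))*(-15))*47)) = 953293/((-⅔*(-15)*47)) = 953293/((10*47)) = 953293/470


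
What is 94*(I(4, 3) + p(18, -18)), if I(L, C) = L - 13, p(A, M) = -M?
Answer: 846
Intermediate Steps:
I(L, C) = -13 + L
94*(I(4, 3) + p(18, -18)) = 94*((-13 + 4) - 1*(-18)) = 94*(-9 + 18) = 94*9 = 846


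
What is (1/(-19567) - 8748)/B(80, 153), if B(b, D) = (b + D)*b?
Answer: -171172117/364728880 ≈ -0.46931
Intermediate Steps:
B(b, D) = b*(D + b) (B(b, D) = (D + b)*b = b*(D + b))
(1/(-19567) - 8748)/B(80, 153) = (1/(-19567) - 8748)/((80*(153 + 80))) = (-1/19567 - 8748)/((80*233)) = -171172117/19567/18640 = -171172117/19567*1/18640 = -171172117/364728880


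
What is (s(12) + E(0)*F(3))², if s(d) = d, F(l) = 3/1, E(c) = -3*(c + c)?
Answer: 144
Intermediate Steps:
E(c) = -6*c
F(l) = 3 (F(l) = 3*1 = 3)
(s(12) + E(0)*F(3))² = (12 - 6*0*3)² = (12 + 0*3)² = (12 + 0)² = 12² = 144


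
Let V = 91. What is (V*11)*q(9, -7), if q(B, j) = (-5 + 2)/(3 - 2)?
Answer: -3003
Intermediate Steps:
q(B, j) = -3 (q(B, j) = -3/1 = -3*1 = -3)
(V*11)*q(9, -7) = (91*11)*(-3) = 1001*(-3) = -3003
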